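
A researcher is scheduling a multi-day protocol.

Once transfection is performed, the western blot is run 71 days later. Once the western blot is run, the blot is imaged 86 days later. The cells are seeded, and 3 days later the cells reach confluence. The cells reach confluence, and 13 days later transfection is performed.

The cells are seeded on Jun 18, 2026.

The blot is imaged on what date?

The cells are seeded: Jun 18, 2026.
The cells reach confluence: Jun 18, 2026 + 3 days = Jun 21, 2026.
Transfection is performed: Jun 21, 2026 + 13 days = Jul 4, 2026.
The western blot is run: Jul 4, 2026 + 71 days = Sep 13, 2026.
The blot is imaged: Sep 13, 2026 + 86 days = Dec 8, 2026.

Dec 8, 2026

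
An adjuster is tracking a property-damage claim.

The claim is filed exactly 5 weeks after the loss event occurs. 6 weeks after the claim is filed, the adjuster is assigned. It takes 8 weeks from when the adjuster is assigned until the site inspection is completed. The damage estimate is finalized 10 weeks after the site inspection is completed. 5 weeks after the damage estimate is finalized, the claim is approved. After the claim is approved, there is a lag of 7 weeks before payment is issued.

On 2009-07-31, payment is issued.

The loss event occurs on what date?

Payment is issued: Jul 31, 2009.
The claim is approved: Jul 31, 2009 − 7 weeks = Jun 12, 2009.
The damage estimate is finalized: Jun 12, 2009 − 5 weeks = May 8, 2009.
The site inspection is completed: May 8, 2009 − 10 weeks = Feb 27, 2009.
The adjuster is assigned: Feb 27, 2009 − 8 weeks = Jan 2, 2009.
The claim is filed: Jan 2, 2009 − 6 weeks = Nov 21, 2008.
The loss event occurs: Nov 21, 2008 − 5 weeks = Oct 17, 2008.

2008-10-17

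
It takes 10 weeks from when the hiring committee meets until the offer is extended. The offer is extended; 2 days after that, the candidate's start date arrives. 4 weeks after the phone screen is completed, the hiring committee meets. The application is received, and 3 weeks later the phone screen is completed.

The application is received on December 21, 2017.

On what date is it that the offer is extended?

The application is received: Dec 21, 2017.
The phone screen is completed: Dec 21, 2017 + 3 weeks = Jan 11, 2018.
The hiring committee meets: Jan 11, 2018 + 4 weeks = Feb 8, 2018.
The offer is extended: Feb 8, 2018 + 10 weeks = Apr 19, 2018.

April 19, 2018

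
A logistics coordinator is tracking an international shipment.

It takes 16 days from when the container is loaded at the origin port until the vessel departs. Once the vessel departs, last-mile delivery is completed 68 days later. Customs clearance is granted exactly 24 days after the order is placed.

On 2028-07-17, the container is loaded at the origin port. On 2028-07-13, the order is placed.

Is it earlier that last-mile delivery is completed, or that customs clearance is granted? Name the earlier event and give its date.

The container is loaded at the origin port: Jul 17, 2028.
The vessel departs: Jul 17, 2028 + 16 days = Aug 2, 2028.
Last-mile delivery is completed: Aug 2, 2028 + 68 days = Oct 9, 2028.
The order is placed: Jul 13, 2028.
Customs clearance is granted: Jul 13, 2028 + 24 days = Aug 6, 2028.
Comparing: last-mile delivery is completed on Oct 9, 2028 vs customs clearance is granted on Aug 6, 2028. Earlier: customs clearance is granted.

Customs clearance is granted — 2028-08-06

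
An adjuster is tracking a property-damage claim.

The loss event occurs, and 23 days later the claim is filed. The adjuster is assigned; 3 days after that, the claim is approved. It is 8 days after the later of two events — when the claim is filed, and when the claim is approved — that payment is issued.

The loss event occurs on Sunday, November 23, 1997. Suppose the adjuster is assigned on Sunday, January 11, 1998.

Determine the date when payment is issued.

The loss event occurs: Nov 23, 1997.
The claim is filed: Nov 23, 1997 + 23 days = Dec 16, 1997.
The adjuster is assigned: Jan 11, 1998.
The claim is approved: Jan 11, 1998 + 3 days = Jan 14, 1998.
Both prerequisites met — the claim is filed (Dec 16, 1997), the claim is approved (Jan 14, 1998); the later is Jan 14, 1998.
Payment is issued: Jan 14, 1998 + 8 days = Jan 22, 1998.

Thursday, January 22, 1998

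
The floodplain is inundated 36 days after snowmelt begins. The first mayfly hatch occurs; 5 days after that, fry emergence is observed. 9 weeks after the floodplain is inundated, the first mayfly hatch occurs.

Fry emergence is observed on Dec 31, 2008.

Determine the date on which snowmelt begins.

Fry emergence is observed: Dec 31, 2008.
The first mayfly hatch occurs: Dec 31, 2008 − 5 days = Dec 26, 2008.
The floodplain is inundated: Dec 26, 2008 − 9 weeks = Oct 24, 2008.
Snowmelt begins: Oct 24, 2008 − 36 days = Sep 18, 2008.

Sep 18, 2008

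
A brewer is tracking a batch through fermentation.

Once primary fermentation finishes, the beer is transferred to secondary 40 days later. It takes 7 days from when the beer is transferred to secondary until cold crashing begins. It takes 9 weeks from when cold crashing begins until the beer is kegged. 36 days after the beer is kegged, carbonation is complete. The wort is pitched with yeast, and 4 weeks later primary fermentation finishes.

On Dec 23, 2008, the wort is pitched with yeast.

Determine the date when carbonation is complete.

The wort is pitched with yeast: Dec 23, 2008.
Primary fermentation finishes: Dec 23, 2008 + 4 weeks = Jan 20, 2009.
The beer is transferred to secondary: Jan 20, 2009 + 40 days = Mar 1, 2009.
Cold crashing begins: Mar 1, 2009 + 7 days = Mar 8, 2009.
The beer is kegged: Mar 8, 2009 + 9 weeks = May 10, 2009.
Carbonation is complete: May 10, 2009 + 36 days = Jun 15, 2009.

Jun 15, 2009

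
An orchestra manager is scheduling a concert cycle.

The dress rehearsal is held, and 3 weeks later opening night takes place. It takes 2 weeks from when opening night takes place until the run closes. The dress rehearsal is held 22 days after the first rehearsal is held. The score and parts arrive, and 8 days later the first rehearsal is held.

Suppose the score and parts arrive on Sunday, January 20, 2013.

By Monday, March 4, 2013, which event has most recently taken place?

The score and parts arrive: Jan 20, 2013.
The first rehearsal is held: Jan 20, 2013 + 8 days = Jan 28, 2013.
The dress rehearsal is held: Jan 28, 2013 + 22 days = Feb 19, 2013.
Opening night takes place: Feb 19, 2013 + 3 weeks = Mar 12, 2013.
The run closes: Mar 12, 2013 + 2 weeks = Mar 26, 2013.
Mar 4, 2013 falls between when the dress rehearsal is held (Feb 19, 2013) and when opening night takes place (Mar 12, 2013).

The dress rehearsal is held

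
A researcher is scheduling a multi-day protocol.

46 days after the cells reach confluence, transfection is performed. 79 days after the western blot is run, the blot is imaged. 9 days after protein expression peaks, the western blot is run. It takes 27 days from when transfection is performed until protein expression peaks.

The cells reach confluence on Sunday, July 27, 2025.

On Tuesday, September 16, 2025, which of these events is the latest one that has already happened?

The cells reach confluence: Jul 27, 2025.
Transfection is performed: Jul 27, 2025 + 46 days = Sep 11, 2025.
Protein expression peaks: Sep 11, 2025 + 27 days = Oct 8, 2025.
The western blot is run: Oct 8, 2025 + 9 days = Oct 17, 2025.
The blot is imaged: Oct 17, 2025 + 79 days = Jan 4, 2026.
Sep 16, 2025 falls between when transfection is performed (Sep 11, 2025) and when protein expression peaks (Oct 8, 2025).

Transfection is performed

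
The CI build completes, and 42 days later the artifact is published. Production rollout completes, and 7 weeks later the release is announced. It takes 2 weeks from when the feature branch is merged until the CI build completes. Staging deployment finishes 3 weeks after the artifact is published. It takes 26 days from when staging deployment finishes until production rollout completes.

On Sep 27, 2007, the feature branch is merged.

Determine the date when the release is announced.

Feb 26, 2008

The feature branch is merged: Sep 27, 2007.
The CI build completes: Sep 27, 2007 + 2 weeks = Oct 11, 2007.
The artifact is published: Oct 11, 2007 + 42 days = Nov 22, 2007.
Staging deployment finishes: Nov 22, 2007 + 3 weeks = Dec 13, 2007.
Production rollout completes: Dec 13, 2007 + 26 days = Jan 8, 2008.
The release is announced: Jan 8, 2008 + 7 weeks = Feb 26, 2008.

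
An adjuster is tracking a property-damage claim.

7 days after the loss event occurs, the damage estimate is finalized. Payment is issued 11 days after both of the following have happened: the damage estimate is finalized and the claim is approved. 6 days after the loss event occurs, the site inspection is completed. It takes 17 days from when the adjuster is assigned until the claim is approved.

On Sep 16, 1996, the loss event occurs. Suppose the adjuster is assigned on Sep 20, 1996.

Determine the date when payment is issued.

Oct 18, 1996

The loss event occurs: Sep 16, 1996.
The damage estimate is finalized: Sep 16, 1996 + 7 days = Sep 23, 1996.
The adjuster is assigned: Sep 20, 1996.
The claim is approved: Sep 20, 1996 + 17 days = Oct 7, 1996.
Both prerequisites met — the damage estimate is finalized (Sep 23, 1996), the claim is approved (Oct 7, 1996); the later is Oct 7, 1996.
Payment is issued: Oct 7, 1996 + 11 days = Oct 18, 1996.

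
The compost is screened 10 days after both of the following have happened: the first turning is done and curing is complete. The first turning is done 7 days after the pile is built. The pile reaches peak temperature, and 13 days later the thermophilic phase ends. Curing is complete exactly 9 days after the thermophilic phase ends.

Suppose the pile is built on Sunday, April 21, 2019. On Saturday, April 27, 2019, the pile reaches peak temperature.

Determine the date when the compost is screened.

The pile is built: Apr 21, 2019.
The first turning is done: Apr 21, 2019 + 7 days = Apr 28, 2019.
The pile reaches peak temperature: Apr 27, 2019.
The thermophilic phase ends: Apr 27, 2019 + 13 days = May 10, 2019.
Curing is complete: May 10, 2019 + 9 days = May 19, 2019.
Both prerequisites met — the first turning is done (Apr 28, 2019), curing is complete (May 19, 2019); the later is May 19, 2019.
The compost is screened: May 19, 2019 + 10 days = May 29, 2019.

Wednesday, May 29, 2019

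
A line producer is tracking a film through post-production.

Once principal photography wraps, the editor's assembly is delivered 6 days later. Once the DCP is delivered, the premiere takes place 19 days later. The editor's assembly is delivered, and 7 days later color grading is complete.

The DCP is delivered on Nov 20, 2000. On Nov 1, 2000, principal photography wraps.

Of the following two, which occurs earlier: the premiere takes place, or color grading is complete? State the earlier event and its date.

Color grading is complete — Nov 14, 2000

The DCP is delivered: Nov 20, 2000.
The premiere takes place: Nov 20, 2000 + 19 days = Dec 9, 2000.
Principal photography wraps: Nov 1, 2000.
The editor's assembly is delivered: Nov 1, 2000 + 6 days = Nov 7, 2000.
Color grading is complete: Nov 7, 2000 + 7 days = Nov 14, 2000.
Comparing: the premiere takes place on Dec 9, 2000 vs color grading is complete on Nov 14, 2000. Earlier: color grading is complete.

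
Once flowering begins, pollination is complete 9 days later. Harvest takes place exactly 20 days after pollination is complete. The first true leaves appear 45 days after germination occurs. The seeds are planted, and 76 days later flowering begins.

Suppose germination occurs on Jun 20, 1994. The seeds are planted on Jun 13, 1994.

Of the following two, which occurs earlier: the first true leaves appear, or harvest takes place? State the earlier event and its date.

Germination occurs: Jun 20, 1994.
The first true leaves appear: Jun 20, 1994 + 45 days = Aug 4, 1994.
The seeds are planted: Jun 13, 1994.
Flowering begins: Jun 13, 1994 + 76 days = Aug 28, 1994.
Pollination is complete: Aug 28, 1994 + 9 days = Sep 6, 1994.
Harvest takes place: Sep 6, 1994 + 20 days = Sep 26, 1994.
Comparing: the first true leaves appear on Aug 4, 1994 vs harvest takes place on Sep 26, 1994. Earlier: the first true leaves appear.

The first true leaves appear — Aug 4, 1994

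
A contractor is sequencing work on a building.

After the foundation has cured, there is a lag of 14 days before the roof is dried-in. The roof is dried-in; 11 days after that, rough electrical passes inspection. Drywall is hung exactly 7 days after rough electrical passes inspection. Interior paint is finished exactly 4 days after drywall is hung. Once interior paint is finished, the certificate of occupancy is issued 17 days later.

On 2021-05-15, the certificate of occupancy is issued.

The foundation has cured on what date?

The certificate of occupancy is issued: May 15, 2021.
Interior paint is finished: May 15, 2021 − 17 days = Apr 28, 2021.
Drywall is hung: Apr 28, 2021 − 4 days = Apr 24, 2021.
Rough electrical passes inspection: Apr 24, 2021 − 7 days = Apr 17, 2021.
The roof is dried-in: Apr 17, 2021 − 11 days = Apr 6, 2021.
The foundation has cured: Apr 6, 2021 − 14 days = Mar 23, 2021.

2021-03-23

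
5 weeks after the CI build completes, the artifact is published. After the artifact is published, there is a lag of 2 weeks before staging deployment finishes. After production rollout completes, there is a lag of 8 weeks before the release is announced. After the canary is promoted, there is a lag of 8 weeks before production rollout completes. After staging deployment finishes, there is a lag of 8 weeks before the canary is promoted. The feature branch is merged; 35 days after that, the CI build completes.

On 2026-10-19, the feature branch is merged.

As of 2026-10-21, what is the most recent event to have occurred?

The feature branch is merged

The feature branch is merged: Oct 19, 2026.
The CI build completes: Oct 19, 2026 + 35 days = Nov 23, 2026.
The artifact is published: Nov 23, 2026 + 5 weeks = Dec 28, 2026.
Staging deployment finishes: Dec 28, 2026 + 2 weeks = Jan 11, 2027.
The canary is promoted: Jan 11, 2027 + 8 weeks = Mar 8, 2027.
Production rollout completes: Mar 8, 2027 + 8 weeks = May 3, 2027.
The release is announced: May 3, 2027 + 8 weeks = Jun 28, 2027.
Oct 21, 2026 falls between when the feature branch is merged (Oct 19, 2026) and when the CI build completes (Nov 23, 2026).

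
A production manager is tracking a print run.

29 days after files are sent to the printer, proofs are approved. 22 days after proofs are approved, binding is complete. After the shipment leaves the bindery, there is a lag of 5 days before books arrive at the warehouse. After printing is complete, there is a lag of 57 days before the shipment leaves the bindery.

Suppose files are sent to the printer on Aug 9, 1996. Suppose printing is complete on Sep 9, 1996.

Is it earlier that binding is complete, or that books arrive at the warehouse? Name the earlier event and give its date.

Files are sent to the printer: Aug 9, 1996.
Proofs are approved: Aug 9, 1996 + 29 days = Sep 7, 1996.
Binding is complete: Sep 7, 1996 + 22 days = Sep 29, 1996.
Printing is complete: Sep 9, 1996.
The shipment leaves the bindery: Sep 9, 1996 + 57 days = Nov 5, 1996.
Books arrive at the warehouse: Nov 5, 1996 + 5 days = Nov 10, 1996.
Comparing: binding is complete on Sep 29, 1996 vs books arrive at the warehouse on Nov 10, 1996. Earlier: binding is complete.

Binding is complete — Sep 29, 1996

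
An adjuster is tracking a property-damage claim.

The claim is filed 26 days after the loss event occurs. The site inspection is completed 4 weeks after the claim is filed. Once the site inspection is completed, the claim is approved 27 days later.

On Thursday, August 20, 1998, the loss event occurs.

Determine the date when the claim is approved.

Monday, November 9, 1998

The loss event occurs: Aug 20, 1998.
The claim is filed: Aug 20, 1998 + 26 days = Sep 15, 1998.
The site inspection is completed: Sep 15, 1998 + 4 weeks = Oct 13, 1998.
The claim is approved: Oct 13, 1998 + 27 days = Nov 9, 1998.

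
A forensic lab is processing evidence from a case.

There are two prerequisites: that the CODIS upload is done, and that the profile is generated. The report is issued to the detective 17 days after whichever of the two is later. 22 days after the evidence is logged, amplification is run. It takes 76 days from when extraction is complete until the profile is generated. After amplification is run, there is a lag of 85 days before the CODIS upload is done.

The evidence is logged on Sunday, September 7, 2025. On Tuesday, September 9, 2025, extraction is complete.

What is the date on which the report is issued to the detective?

Friday, January 9, 2026

The evidence is logged: Sep 7, 2025.
Amplification is run: Sep 7, 2025 + 22 days = Sep 29, 2025.
The CODIS upload is done: Sep 29, 2025 + 85 days = Dec 23, 2025.
Extraction is complete: Sep 9, 2025.
The profile is generated: Sep 9, 2025 + 76 days = Nov 24, 2025.
Both prerequisites met — the CODIS upload is done (Dec 23, 2025), the profile is generated (Nov 24, 2025); the later is Dec 23, 2025.
The report is issued to the detective: Dec 23, 2025 + 17 days = Jan 9, 2026.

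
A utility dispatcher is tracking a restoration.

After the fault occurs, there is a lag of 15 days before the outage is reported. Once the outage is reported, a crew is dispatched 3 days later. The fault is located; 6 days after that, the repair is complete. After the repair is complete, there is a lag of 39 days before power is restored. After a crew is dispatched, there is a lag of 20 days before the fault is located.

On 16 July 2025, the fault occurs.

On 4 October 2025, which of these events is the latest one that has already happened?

The fault occurs: Jul 16, 2025.
The outage is reported: Jul 16, 2025 + 15 days = Jul 31, 2025.
A crew is dispatched: Jul 31, 2025 + 3 days = Aug 3, 2025.
The fault is located: Aug 3, 2025 + 20 days = Aug 23, 2025.
The repair is complete: Aug 23, 2025 + 6 days = Aug 29, 2025.
Power is restored: Aug 29, 2025 + 39 days = Oct 7, 2025.
Oct 4, 2025 falls between when the repair is complete (Aug 29, 2025) and when power is restored (Oct 7, 2025).

The repair is complete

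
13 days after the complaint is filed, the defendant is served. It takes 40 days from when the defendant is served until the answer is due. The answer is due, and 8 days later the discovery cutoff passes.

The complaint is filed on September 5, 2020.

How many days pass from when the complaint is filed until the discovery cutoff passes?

Causal path: the complaint is filed → the defendant is served → the answer is due → the discovery cutoff passes.
Total delay along the path: 13 + 40 + 8 = 61 days.

61 days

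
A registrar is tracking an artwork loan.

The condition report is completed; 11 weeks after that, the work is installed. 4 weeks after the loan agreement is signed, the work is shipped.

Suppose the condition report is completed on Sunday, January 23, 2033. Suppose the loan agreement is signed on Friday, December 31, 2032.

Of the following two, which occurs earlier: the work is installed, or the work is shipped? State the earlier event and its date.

The condition report is completed: Jan 23, 2033.
The work is installed: Jan 23, 2033 + 11 weeks = Apr 10, 2033.
The loan agreement is signed: Dec 31, 2032.
The work is shipped: Dec 31, 2032 + 4 weeks = Jan 28, 2033.
Comparing: the work is installed on Apr 10, 2033 vs the work is shipped on Jan 28, 2033. Earlier: the work is shipped.

The work is shipped — Friday, January 28, 2033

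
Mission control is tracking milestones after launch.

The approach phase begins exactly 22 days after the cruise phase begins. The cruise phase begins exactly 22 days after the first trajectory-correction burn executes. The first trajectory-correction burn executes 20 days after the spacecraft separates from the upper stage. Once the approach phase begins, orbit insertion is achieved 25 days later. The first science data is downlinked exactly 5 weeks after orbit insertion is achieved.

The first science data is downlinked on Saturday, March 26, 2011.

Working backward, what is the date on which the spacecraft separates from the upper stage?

The first science data is downlinked: Mar 26, 2011.
Orbit insertion is achieved: Mar 26, 2011 − 5 weeks = Feb 19, 2011.
The approach phase begins: Feb 19, 2011 − 25 days = Jan 25, 2011.
The cruise phase begins: Jan 25, 2011 − 22 days = Jan 3, 2011.
The first trajectory-correction burn executes: Jan 3, 2011 − 22 days = Dec 12, 2010.
The spacecraft separates from the upper stage: Dec 12, 2010 − 20 days = Nov 22, 2010.

Monday, November 22, 2010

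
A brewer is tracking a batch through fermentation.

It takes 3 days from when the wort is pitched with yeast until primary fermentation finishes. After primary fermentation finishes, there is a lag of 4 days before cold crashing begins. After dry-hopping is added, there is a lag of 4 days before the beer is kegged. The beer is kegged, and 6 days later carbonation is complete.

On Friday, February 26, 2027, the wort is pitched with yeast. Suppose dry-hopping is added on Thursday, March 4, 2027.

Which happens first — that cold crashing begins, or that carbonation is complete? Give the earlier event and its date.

Cold crashing begins — Friday, March 5, 2027

The wort is pitched with yeast: Feb 26, 2027.
Primary fermentation finishes: Feb 26, 2027 + 3 days = Mar 1, 2027.
Cold crashing begins: Mar 1, 2027 + 4 days = Mar 5, 2027.
Dry-hopping is added: Mar 4, 2027.
The beer is kegged: Mar 4, 2027 + 4 days = Mar 8, 2027.
Carbonation is complete: Mar 8, 2027 + 6 days = Mar 14, 2027.
Comparing: cold crashing begins on Mar 5, 2027 vs carbonation is complete on Mar 14, 2027. Earlier: cold crashing begins.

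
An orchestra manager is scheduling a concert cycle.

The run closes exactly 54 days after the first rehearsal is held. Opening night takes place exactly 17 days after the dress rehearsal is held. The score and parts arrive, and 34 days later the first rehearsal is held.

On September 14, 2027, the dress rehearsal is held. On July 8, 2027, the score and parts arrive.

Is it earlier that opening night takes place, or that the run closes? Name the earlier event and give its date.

Opening night takes place — October 1, 2027

The dress rehearsal is held: Sep 14, 2027.
Opening night takes place: Sep 14, 2027 + 17 days = Oct 1, 2027.
The score and parts arrive: Jul 8, 2027.
The first rehearsal is held: Jul 8, 2027 + 34 days = Aug 11, 2027.
The run closes: Aug 11, 2027 + 54 days = Oct 4, 2027.
Comparing: opening night takes place on Oct 1, 2027 vs the run closes on Oct 4, 2027. Earlier: opening night takes place.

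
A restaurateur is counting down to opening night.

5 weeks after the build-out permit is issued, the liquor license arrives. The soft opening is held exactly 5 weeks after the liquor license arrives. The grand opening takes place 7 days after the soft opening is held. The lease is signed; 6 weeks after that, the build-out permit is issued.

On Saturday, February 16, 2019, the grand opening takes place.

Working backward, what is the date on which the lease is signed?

Saturday, October 20, 2018

The grand opening takes place: Feb 16, 2019.
The soft opening is held: Feb 16, 2019 − 7 days = Feb 9, 2019.
The liquor license arrives: Feb 9, 2019 − 5 weeks = Jan 5, 2019.
The build-out permit is issued: Jan 5, 2019 − 5 weeks = Dec 1, 2018.
The lease is signed: Dec 1, 2018 − 6 weeks = Oct 20, 2018.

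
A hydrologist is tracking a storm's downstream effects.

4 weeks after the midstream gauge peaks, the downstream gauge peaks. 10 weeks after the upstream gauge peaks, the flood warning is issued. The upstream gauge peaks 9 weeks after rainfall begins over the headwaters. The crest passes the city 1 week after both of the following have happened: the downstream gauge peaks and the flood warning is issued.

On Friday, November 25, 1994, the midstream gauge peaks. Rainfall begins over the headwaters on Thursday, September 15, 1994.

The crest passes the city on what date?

Thursday, February 2, 1995

The midstream gauge peaks: Nov 25, 1994.
The downstream gauge peaks: Nov 25, 1994 + 4 weeks = Dec 23, 1994.
Rainfall begins over the headwaters: Sep 15, 1994.
The upstream gauge peaks: Sep 15, 1994 + 9 weeks = Nov 17, 1994.
The flood warning is issued: Nov 17, 1994 + 10 weeks = Jan 26, 1995.
Both prerequisites met — the downstream gauge peaks (Dec 23, 1994), the flood warning is issued (Jan 26, 1995); the later is Jan 26, 1995.
The crest passes the city: Jan 26, 1995 + 1 week = Feb 2, 1995.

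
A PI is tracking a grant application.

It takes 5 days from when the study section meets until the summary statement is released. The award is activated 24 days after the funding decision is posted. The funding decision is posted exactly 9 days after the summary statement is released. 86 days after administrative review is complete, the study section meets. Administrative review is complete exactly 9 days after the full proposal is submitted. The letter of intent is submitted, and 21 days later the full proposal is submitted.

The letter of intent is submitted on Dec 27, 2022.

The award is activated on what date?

May 30, 2023

The letter of intent is submitted: Dec 27, 2022.
The full proposal is submitted: Dec 27, 2022 + 21 days = Jan 17, 2023.
Administrative review is complete: Jan 17, 2023 + 9 days = Jan 26, 2023.
The study section meets: Jan 26, 2023 + 86 days = Apr 22, 2023.
The summary statement is released: Apr 22, 2023 + 5 days = Apr 27, 2023.
The funding decision is posted: Apr 27, 2023 + 9 days = May 6, 2023.
The award is activated: May 6, 2023 + 24 days = May 30, 2023.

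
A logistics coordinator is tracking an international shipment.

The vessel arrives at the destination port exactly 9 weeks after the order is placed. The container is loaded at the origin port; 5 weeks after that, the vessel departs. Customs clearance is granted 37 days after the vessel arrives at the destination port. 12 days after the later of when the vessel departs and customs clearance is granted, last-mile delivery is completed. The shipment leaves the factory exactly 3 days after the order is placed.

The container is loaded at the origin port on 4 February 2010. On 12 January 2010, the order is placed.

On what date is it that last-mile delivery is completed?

The container is loaded at the origin port: Feb 4, 2010.
The vessel departs: Feb 4, 2010 + 5 weeks = Mar 11, 2010.
The order is placed: Jan 12, 2010.
The vessel arrives at the destination port: Jan 12, 2010 + 9 weeks = Mar 16, 2010.
Customs clearance is granted: Mar 16, 2010 + 37 days = Apr 22, 2010.
Both prerequisites met — the vessel departs (Mar 11, 2010), customs clearance is granted (Apr 22, 2010); the later is Apr 22, 2010.
Last-mile delivery is completed: Apr 22, 2010 + 12 days = May 4, 2010.

4 May 2010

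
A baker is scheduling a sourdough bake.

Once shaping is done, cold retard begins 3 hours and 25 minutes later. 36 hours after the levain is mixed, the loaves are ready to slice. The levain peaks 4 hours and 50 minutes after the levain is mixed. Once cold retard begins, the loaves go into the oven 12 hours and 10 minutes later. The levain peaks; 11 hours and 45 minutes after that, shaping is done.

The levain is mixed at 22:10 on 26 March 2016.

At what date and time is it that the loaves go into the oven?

The levain is mixed: 22:10 Mar 26, 2016.
The levain peaks: 22:10 Mar 26, 2016 + 4h50m = 03:00 Mar 27, 2016.
Shaping is done: 03:00 Mar 27, 2016 + 11h45m = 14:45 Mar 27, 2016.
Cold retard begins: 14:45 Mar 27, 2016 + 3h25m = 18:10 Mar 27, 2016.
The loaves go into the oven: 18:10 Mar 27, 2016 + 12h10m = 06:20 Mar 28, 2016.

06:20 on 28 March 2016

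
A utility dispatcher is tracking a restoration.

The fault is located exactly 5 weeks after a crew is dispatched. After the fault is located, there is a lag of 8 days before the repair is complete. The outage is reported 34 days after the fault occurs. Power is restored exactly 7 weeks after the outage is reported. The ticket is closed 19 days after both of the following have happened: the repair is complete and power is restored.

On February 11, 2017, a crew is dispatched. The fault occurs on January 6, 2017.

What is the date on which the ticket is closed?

April 18, 2017

A crew is dispatched: Feb 11, 2017.
The fault is located: Feb 11, 2017 + 5 weeks = Mar 18, 2017.
The repair is complete: Mar 18, 2017 + 8 days = Mar 26, 2017.
The fault occurs: Jan 6, 2017.
The outage is reported: Jan 6, 2017 + 34 days = Feb 9, 2017.
Power is restored: Feb 9, 2017 + 7 weeks = Mar 30, 2017.
Both prerequisites met — the repair is complete (Mar 26, 2017), power is restored (Mar 30, 2017); the later is Mar 30, 2017.
The ticket is closed: Mar 30, 2017 + 19 days = Apr 18, 2017.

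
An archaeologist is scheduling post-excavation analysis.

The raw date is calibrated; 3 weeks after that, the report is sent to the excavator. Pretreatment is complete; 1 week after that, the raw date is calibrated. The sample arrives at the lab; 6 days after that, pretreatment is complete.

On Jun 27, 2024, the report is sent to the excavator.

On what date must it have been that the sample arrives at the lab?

May 24, 2024

The report is sent to the excavator: Jun 27, 2024.
The raw date is calibrated: Jun 27, 2024 − 3 weeks = Jun 6, 2024.
Pretreatment is complete: Jun 6, 2024 − 1 week = May 30, 2024.
The sample arrives at the lab: May 30, 2024 − 6 days = May 24, 2024.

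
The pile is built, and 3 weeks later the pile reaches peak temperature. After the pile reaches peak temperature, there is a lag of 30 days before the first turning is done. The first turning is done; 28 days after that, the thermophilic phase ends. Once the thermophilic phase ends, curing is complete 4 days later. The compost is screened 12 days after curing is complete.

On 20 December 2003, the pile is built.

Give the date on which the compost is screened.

24 March 2004

The pile is built: Dec 20, 2003.
The pile reaches peak temperature: Dec 20, 2003 + 3 weeks = Jan 10, 2004.
The first turning is done: Jan 10, 2004 + 30 days = Feb 9, 2004.
The thermophilic phase ends: Feb 9, 2004 + 28 days = Mar 8, 2004.
Curing is complete: Mar 8, 2004 + 4 days = Mar 12, 2004.
The compost is screened: Mar 12, 2004 + 12 days = Mar 24, 2004.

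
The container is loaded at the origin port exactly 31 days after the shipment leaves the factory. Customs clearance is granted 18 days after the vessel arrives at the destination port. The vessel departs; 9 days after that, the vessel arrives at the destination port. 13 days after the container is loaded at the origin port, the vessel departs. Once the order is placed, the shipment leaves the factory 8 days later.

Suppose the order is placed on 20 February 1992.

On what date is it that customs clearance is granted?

9 May 1992

The order is placed: Feb 20, 1992.
The shipment leaves the factory: Feb 20, 1992 + 8 days = Feb 28, 1992.
The container is loaded at the origin port: Feb 28, 1992 + 31 days = Mar 30, 1992.
The vessel departs: Mar 30, 1992 + 13 days = Apr 12, 1992.
The vessel arrives at the destination port: Apr 12, 1992 + 9 days = Apr 21, 1992.
Customs clearance is granted: Apr 21, 1992 + 18 days = May 9, 1992.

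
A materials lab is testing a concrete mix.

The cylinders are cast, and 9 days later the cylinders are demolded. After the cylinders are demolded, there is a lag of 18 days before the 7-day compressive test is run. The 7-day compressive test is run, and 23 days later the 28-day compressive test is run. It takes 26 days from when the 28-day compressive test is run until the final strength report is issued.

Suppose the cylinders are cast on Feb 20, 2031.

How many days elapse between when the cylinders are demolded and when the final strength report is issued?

Causal path: the cylinders are demolded → the 7-day compressive test is run → the 28-day compressive test is run → the final strength report is issued.
Total delay along the path: 18 + 23 + 26 = 67 days.

67 days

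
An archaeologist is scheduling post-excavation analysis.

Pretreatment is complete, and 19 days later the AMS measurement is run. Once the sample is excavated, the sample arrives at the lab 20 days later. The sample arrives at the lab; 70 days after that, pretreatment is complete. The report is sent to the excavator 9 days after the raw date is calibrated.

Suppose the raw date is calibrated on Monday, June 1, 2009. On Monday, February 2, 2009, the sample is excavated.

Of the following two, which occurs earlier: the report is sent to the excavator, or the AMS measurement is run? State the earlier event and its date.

The raw date is calibrated: Jun 1, 2009.
The report is sent to the excavator: Jun 1, 2009 + 9 days = Jun 10, 2009.
The sample is excavated: Feb 2, 2009.
The sample arrives at the lab: Feb 2, 2009 + 20 days = Feb 22, 2009.
Pretreatment is complete: Feb 22, 2009 + 70 days = May 3, 2009.
The AMS measurement is run: May 3, 2009 + 19 days = May 22, 2009.
Comparing: the report is sent to the excavator on Jun 10, 2009 vs the AMS measurement is run on May 22, 2009. Earlier: the AMS measurement is run.

The AMS measurement is run — Friday, May 22, 2009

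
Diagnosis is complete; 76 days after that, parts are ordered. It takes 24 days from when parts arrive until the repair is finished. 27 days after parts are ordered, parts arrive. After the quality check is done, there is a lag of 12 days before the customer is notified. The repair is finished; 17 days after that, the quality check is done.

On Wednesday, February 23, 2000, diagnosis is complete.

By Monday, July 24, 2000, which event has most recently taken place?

The quality check is done

Diagnosis is complete: Feb 23, 2000.
Parts are ordered: Feb 23, 2000 + 76 days = May 9, 2000.
Parts arrive: May 9, 2000 + 27 days = Jun 5, 2000.
The repair is finished: Jun 5, 2000 + 24 days = Jun 29, 2000.
The quality check is done: Jun 29, 2000 + 17 days = Jul 16, 2000.
The customer is notified: Jul 16, 2000 + 12 days = Jul 28, 2000.
Jul 24, 2000 falls between when the quality check is done (Jul 16, 2000) and when the customer is notified (Jul 28, 2000).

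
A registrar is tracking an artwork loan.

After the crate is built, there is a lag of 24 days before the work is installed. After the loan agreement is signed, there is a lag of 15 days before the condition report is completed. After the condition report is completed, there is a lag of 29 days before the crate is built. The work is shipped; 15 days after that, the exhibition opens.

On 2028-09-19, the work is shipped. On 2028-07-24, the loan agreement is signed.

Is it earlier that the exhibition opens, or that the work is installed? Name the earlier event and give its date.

The work is installed — 2028-09-30

The work is shipped: Sep 19, 2028.
The exhibition opens: Sep 19, 2028 + 15 days = Oct 4, 2028.
The loan agreement is signed: Jul 24, 2028.
The condition report is completed: Jul 24, 2028 + 15 days = Aug 8, 2028.
The crate is built: Aug 8, 2028 + 29 days = Sep 6, 2028.
The work is installed: Sep 6, 2028 + 24 days = Sep 30, 2028.
Comparing: the exhibition opens on Oct 4, 2028 vs the work is installed on Sep 30, 2028. Earlier: the work is installed.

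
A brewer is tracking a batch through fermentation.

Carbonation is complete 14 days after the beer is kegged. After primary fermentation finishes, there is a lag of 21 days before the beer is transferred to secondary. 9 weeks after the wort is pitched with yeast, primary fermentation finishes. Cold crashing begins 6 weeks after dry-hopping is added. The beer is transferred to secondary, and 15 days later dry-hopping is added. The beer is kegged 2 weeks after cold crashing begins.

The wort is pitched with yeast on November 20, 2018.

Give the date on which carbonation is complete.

The wort is pitched with yeast: Nov 20, 2018.
Primary fermentation finishes: Nov 20, 2018 + 9 weeks = Jan 22, 2019.
The beer is transferred to secondary: Jan 22, 2019 + 21 days = Feb 12, 2019.
Dry-hopping is added: Feb 12, 2019 + 15 days = Feb 27, 2019.
Cold crashing begins: Feb 27, 2019 + 6 weeks = Apr 10, 2019.
The beer is kegged: Apr 10, 2019 + 2 weeks = Apr 24, 2019.
Carbonation is complete: Apr 24, 2019 + 14 days = May 8, 2019.

May 8, 2019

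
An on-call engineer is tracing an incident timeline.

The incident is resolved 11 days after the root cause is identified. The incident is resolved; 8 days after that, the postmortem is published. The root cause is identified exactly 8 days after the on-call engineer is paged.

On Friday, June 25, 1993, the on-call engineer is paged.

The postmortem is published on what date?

Thursday, July 22, 1993

The on-call engineer is paged: Jun 25, 1993.
The root cause is identified: Jun 25, 1993 + 8 days = Jul 3, 1993.
The incident is resolved: Jul 3, 1993 + 11 days = Jul 14, 1993.
The postmortem is published: Jul 14, 1993 + 8 days = Jul 22, 1993.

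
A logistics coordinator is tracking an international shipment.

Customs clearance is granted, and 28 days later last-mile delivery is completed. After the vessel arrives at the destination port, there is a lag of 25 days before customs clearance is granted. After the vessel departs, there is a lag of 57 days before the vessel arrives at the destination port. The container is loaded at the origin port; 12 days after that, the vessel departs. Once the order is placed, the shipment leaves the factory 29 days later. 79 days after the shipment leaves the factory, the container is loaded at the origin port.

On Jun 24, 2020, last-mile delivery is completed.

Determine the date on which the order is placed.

Nov 7, 2019

Last-mile delivery is completed: Jun 24, 2020.
Customs clearance is granted: Jun 24, 2020 − 28 days = May 27, 2020.
The vessel arrives at the destination port: May 27, 2020 − 25 days = May 2, 2020.
The vessel departs: May 2, 2020 − 57 days = Mar 6, 2020.
The container is loaded at the origin port: Mar 6, 2020 − 12 days = Feb 23, 2020.
The shipment leaves the factory: Feb 23, 2020 − 79 days = Dec 6, 2019.
The order is placed: Dec 6, 2019 − 29 days = Nov 7, 2019.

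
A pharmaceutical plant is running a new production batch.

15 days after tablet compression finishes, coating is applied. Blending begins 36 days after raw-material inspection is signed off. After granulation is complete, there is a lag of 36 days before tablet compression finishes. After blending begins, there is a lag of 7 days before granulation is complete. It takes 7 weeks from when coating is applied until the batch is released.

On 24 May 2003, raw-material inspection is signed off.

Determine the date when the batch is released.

Raw-material inspection is signed off: May 24, 2003.
Blending begins: May 24, 2003 + 36 days = Jun 29, 2003.
Granulation is complete: Jun 29, 2003 + 7 days = Jul 6, 2003.
Tablet compression finishes: Jul 6, 2003 + 36 days = Aug 11, 2003.
Coating is applied: Aug 11, 2003 + 15 days = Aug 26, 2003.
The batch is released: Aug 26, 2003 + 7 weeks = Oct 14, 2003.

14 October 2003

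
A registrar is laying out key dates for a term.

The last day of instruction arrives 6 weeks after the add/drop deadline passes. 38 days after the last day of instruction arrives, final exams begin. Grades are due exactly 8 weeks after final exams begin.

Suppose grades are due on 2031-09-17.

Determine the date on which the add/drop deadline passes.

Grades are due: Sep 17, 2031.
Final exams begin: Sep 17, 2031 − 8 weeks = Jul 23, 2031.
The last day of instruction arrives: Jul 23, 2031 − 38 days = Jun 15, 2031.
The add/drop deadline passes: Jun 15, 2031 − 6 weeks = May 4, 2031.

2031-05-04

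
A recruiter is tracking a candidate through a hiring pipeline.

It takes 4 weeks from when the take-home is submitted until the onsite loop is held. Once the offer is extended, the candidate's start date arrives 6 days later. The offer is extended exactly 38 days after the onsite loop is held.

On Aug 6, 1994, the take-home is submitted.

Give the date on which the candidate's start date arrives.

The take-home is submitted: Aug 6, 1994.
The onsite loop is held: Aug 6, 1994 + 4 weeks = Sep 3, 1994.
The offer is extended: Sep 3, 1994 + 38 days = Oct 11, 1994.
The candidate's start date arrives: Oct 11, 1994 + 6 days = Oct 17, 1994.

Oct 17, 1994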